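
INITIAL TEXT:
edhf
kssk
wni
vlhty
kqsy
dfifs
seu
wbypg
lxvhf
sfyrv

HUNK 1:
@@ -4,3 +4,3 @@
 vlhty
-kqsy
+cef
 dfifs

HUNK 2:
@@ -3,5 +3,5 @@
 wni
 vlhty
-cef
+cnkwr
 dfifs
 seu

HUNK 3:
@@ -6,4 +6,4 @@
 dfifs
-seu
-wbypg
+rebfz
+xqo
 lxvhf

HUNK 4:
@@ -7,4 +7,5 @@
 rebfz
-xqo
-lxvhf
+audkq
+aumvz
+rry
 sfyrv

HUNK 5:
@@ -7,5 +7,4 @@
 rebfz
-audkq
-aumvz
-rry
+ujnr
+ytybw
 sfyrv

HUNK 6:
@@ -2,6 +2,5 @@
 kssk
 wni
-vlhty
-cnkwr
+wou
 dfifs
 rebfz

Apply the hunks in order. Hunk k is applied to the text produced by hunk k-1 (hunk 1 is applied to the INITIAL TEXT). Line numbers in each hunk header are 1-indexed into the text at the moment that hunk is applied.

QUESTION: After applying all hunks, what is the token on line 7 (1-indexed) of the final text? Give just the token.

Answer: ujnr

Derivation:
Hunk 1: at line 4 remove [kqsy] add [cef] -> 10 lines: edhf kssk wni vlhty cef dfifs seu wbypg lxvhf sfyrv
Hunk 2: at line 3 remove [cef] add [cnkwr] -> 10 lines: edhf kssk wni vlhty cnkwr dfifs seu wbypg lxvhf sfyrv
Hunk 3: at line 6 remove [seu,wbypg] add [rebfz,xqo] -> 10 lines: edhf kssk wni vlhty cnkwr dfifs rebfz xqo lxvhf sfyrv
Hunk 4: at line 7 remove [xqo,lxvhf] add [audkq,aumvz,rry] -> 11 lines: edhf kssk wni vlhty cnkwr dfifs rebfz audkq aumvz rry sfyrv
Hunk 5: at line 7 remove [audkq,aumvz,rry] add [ujnr,ytybw] -> 10 lines: edhf kssk wni vlhty cnkwr dfifs rebfz ujnr ytybw sfyrv
Hunk 6: at line 2 remove [vlhty,cnkwr] add [wou] -> 9 lines: edhf kssk wni wou dfifs rebfz ujnr ytybw sfyrv
Final line 7: ujnr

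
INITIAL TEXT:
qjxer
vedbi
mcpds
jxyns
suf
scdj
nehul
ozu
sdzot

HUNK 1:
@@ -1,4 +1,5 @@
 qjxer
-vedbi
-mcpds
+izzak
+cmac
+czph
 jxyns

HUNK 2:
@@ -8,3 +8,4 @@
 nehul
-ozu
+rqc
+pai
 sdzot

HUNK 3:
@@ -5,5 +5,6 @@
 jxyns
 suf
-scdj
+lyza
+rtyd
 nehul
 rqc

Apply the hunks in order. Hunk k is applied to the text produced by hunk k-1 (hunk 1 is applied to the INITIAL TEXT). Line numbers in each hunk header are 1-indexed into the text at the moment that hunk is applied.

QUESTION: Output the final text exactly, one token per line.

Hunk 1: at line 1 remove [vedbi,mcpds] add [izzak,cmac,czph] -> 10 lines: qjxer izzak cmac czph jxyns suf scdj nehul ozu sdzot
Hunk 2: at line 8 remove [ozu] add [rqc,pai] -> 11 lines: qjxer izzak cmac czph jxyns suf scdj nehul rqc pai sdzot
Hunk 3: at line 5 remove [scdj] add [lyza,rtyd] -> 12 lines: qjxer izzak cmac czph jxyns suf lyza rtyd nehul rqc pai sdzot

Answer: qjxer
izzak
cmac
czph
jxyns
suf
lyza
rtyd
nehul
rqc
pai
sdzot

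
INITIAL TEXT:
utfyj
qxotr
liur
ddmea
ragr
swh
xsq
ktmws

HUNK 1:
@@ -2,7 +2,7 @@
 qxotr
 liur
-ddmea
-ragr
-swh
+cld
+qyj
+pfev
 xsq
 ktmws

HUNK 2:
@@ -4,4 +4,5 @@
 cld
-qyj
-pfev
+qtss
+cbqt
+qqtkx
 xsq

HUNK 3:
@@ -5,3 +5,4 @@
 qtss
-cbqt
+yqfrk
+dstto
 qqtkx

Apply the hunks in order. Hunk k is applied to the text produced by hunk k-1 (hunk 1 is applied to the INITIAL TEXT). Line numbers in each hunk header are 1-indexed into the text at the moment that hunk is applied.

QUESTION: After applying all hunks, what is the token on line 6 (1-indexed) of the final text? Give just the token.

Answer: yqfrk

Derivation:
Hunk 1: at line 2 remove [ddmea,ragr,swh] add [cld,qyj,pfev] -> 8 lines: utfyj qxotr liur cld qyj pfev xsq ktmws
Hunk 2: at line 4 remove [qyj,pfev] add [qtss,cbqt,qqtkx] -> 9 lines: utfyj qxotr liur cld qtss cbqt qqtkx xsq ktmws
Hunk 3: at line 5 remove [cbqt] add [yqfrk,dstto] -> 10 lines: utfyj qxotr liur cld qtss yqfrk dstto qqtkx xsq ktmws
Final line 6: yqfrk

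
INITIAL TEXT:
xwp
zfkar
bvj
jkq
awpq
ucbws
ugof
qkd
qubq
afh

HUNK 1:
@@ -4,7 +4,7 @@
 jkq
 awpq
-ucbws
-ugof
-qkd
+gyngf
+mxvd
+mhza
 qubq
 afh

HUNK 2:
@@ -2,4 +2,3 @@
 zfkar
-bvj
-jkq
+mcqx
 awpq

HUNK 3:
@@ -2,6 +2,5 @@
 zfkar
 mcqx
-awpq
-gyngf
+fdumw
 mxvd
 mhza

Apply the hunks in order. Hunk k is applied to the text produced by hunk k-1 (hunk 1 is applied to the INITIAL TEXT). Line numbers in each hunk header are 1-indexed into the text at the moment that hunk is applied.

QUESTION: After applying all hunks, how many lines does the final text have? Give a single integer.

Hunk 1: at line 4 remove [ucbws,ugof,qkd] add [gyngf,mxvd,mhza] -> 10 lines: xwp zfkar bvj jkq awpq gyngf mxvd mhza qubq afh
Hunk 2: at line 2 remove [bvj,jkq] add [mcqx] -> 9 lines: xwp zfkar mcqx awpq gyngf mxvd mhza qubq afh
Hunk 3: at line 2 remove [awpq,gyngf] add [fdumw] -> 8 lines: xwp zfkar mcqx fdumw mxvd mhza qubq afh
Final line count: 8

Answer: 8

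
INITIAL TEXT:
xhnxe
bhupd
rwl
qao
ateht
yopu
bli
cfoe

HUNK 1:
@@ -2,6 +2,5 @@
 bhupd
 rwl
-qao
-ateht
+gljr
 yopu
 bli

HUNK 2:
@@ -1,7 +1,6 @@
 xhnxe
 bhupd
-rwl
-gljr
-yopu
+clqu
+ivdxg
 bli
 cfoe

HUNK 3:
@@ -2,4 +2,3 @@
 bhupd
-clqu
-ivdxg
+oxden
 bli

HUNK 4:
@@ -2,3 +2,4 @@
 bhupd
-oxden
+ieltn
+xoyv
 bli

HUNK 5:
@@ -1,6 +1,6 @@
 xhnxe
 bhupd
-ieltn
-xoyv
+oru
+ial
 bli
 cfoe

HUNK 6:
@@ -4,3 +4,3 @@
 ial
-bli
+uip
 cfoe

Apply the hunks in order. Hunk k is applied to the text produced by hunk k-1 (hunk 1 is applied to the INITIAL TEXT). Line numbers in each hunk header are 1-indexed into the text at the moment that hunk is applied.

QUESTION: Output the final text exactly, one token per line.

Answer: xhnxe
bhupd
oru
ial
uip
cfoe

Derivation:
Hunk 1: at line 2 remove [qao,ateht] add [gljr] -> 7 lines: xhnxe bhupd rwl gljr yopu bli cfoe
Hunk 2: at line 1 remove [rwl,gljr,yopu] add [clqu,ivdxg] -> 6 lines: xhnxe bhupd clqu ivdxg bli cfoe
Hunk 3: at line 2 remove [clqu,ivdxg] add [oxden] -> 5 lines: xhnxe bhupd oxden bli cfoe
Hunk 4: at line 2 remove [oxden] add [ieltn,xoyv] -> 6 lines: xhnxe bhupd ieltn xoyv bli cfoe
Hunk 5: at line 1 remove [ieltn,xoyv] add [oru,ial] -> 6 lines: xhnxe bhupd oru ial bli cfoe
Hunk 6: at line 4 remove [bli] add [uip] -> 6 lines: xhnxe bhupd oru ial uip cfoe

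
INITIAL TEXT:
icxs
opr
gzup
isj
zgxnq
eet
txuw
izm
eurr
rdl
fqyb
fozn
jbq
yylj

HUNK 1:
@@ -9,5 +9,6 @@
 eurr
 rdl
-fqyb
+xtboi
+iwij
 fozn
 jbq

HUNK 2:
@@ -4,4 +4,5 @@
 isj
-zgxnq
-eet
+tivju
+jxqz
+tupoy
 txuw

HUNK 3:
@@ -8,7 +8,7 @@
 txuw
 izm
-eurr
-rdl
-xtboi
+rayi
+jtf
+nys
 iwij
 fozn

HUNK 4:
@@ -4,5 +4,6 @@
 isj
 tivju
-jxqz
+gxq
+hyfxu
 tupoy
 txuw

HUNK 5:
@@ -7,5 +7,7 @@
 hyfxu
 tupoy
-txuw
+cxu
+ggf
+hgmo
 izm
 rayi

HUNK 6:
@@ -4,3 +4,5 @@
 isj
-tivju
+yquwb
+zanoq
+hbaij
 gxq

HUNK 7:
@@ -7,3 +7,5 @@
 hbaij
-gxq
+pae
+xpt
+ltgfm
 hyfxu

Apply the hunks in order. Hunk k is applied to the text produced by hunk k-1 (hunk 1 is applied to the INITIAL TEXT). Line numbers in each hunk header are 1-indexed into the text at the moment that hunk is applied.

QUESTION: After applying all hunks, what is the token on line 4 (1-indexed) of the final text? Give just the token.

Hunk 1: at line 9 remove [fqyb] add [xtboi,iwij] -> 15 lines: icxs opr gzup isj zgxnq eet txuw izm eurr rdl xtboi iwij fozn jbq yylj
Hunk 2: at line 4 remove [zgxnq,eet] add [tivju,jxqz,tupoy] -> 16 lines: icxs opr gzup isj tivju jxqz tupoy txuw izm eurr rdl xtboi iwij fozn jbq yylj
Hunk 3: at line 8 remove [eurr,rdl,xtboi] add [rayi,jtf,nys] -> 16 lines: icxs opr gzup isj tivju jxqz tupoy txuw izm rayi jtf nys iwij fozn jbq yylj
Hunk 4: at line 4 remove [jxqz] add [gxq,hyfxu] -> 17 lines: icxs opr gzup isj tivju gxq hyfxu tupoy txuw izm rayi jtf nys iwij fozn jbq yylj
Hunk 5: at line 7 remove [txuw] add [cxu,ggf,hgmo] -> 19 lines: icxs opr gzup isj tivju gxq hyfxu tupoy cxu ggf hgmo izm rayi jtf nys iwij fozn jbq yylj
Hunk 6: at line 4 remove [tivju] add [yquwb,zanoq,hbaij] -> 21 lines: icxs opr gzup isj yquwb zanoq hbaij gxq hyfxu tupoy cxu ggf hgmo izm rayi jtf nys iwij fozn jbq yylj
Hunk 7: at line 7 remove [gxq] add [pae,xpt,ltgfm] -> 23 lines: icxs opr gzup isj yquwb zanoq hbaij pae xpt ltgfm hyfxu tupoy cxu ggf hgmo izm rayi jtf nys iwij fozn jbq yylj
Final line 4: isj

Answer: isj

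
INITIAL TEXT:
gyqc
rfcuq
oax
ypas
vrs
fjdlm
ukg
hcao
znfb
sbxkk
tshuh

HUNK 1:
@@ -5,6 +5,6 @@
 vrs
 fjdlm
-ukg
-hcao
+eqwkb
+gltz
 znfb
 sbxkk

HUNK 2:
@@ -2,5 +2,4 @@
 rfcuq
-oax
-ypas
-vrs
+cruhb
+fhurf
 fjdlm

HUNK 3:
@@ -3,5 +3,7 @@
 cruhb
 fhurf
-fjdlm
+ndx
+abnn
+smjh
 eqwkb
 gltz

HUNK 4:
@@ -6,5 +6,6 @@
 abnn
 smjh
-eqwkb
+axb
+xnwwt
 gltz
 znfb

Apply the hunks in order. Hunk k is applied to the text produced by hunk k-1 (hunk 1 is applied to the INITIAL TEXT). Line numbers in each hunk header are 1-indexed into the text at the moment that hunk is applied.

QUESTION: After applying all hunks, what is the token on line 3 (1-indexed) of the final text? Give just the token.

Hunk 1: at line 5 remove [ukg,hcao] add [eqwkb,gltz] -> 11 lines: gyqc rfcuq oax ypas vrs fjdlm eqwkb gltz znfb sbxkk tshuh
Hunk 2: at line 2 remove [oax,ypas,vrs] add [cruhb,fhurf] -> 10 lines: gyqc rfcuq cruhb fhurf fjdlm eqwkb gltz znfb sbxkk tshuh
Hunk 3: at line 3 remove [fjdlm] add [ndx,abnn,smjh] -> 12 lines: gyqc rfcuq cruhb fhurf ndx abnn smjh eqwkb gltz znfb sbxkk tshuh
Hunk 4: at line 6 remove [eqwkb] add [axb,xnwwt] -> 13 lines: gyqc rfcuq cruhb fhurf ndx abnn smjh axb xnwwt gltz znfb sbxkk tshuh
Final line 3: cruhb

Answer: cruhb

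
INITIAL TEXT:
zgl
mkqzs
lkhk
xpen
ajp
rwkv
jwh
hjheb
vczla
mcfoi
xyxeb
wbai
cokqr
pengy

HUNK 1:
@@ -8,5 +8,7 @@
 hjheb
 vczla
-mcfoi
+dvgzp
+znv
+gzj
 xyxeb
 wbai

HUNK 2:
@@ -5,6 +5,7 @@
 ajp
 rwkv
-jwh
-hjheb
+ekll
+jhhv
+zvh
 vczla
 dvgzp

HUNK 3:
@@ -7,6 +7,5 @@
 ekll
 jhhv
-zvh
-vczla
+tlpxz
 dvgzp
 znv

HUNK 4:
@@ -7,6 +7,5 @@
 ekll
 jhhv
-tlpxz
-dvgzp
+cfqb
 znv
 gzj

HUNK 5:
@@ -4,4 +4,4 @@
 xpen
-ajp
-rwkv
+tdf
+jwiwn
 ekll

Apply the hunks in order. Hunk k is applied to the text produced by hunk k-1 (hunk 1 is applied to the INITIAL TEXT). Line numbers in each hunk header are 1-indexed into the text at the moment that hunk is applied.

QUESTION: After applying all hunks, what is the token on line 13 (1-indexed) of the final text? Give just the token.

Hunk 1: at line 8 remove [mcfoi] add [dvgzp,znv,gzj] -> 16 lines: zgl mkqzs lkhk xpen ajp rwkv jwh hjheb vczla dvgzp znv gzj xyxeb wbai cokqr pengy
Hunk 2: at line 5 remove [jwh,hjheb] add [ekll,jhhv,zvh] -> 17 lines: zgl mkqzs lkhk xpen ajp rwkv ekll jhhv zvh vczla dvgzp znv gzj xyxeb wbai cokqr pengy
Hunk 3: at line 7 remove [zvh,vczla] add [tlpxz] -> 16 lines: zgl mkqzs lkhk xpen ajp rwkv ekll jhhv tlpxz dvgzp znv gzj xyxeb wbai cokqr pengy
Hunk 4: at line 7 remove [tlpxz,dvgzp] add [cfqb] -> 15 lines: zgl mkqzs lkhk xpen ajp rwkv ekll jhhv cfqb znv gzj xyxeb wbai cokqr pengy
Hunk 5: at line 4 remove [ajp,rwkv] add [tdf,jwiwn] -> 15 lines: zgl mkqzs lkhk xpen tdf jwiwn ekll jhhv cfqb znv gzj xyxeb wbai cokqr pengy
Final line 13: wbai

Answer: wbai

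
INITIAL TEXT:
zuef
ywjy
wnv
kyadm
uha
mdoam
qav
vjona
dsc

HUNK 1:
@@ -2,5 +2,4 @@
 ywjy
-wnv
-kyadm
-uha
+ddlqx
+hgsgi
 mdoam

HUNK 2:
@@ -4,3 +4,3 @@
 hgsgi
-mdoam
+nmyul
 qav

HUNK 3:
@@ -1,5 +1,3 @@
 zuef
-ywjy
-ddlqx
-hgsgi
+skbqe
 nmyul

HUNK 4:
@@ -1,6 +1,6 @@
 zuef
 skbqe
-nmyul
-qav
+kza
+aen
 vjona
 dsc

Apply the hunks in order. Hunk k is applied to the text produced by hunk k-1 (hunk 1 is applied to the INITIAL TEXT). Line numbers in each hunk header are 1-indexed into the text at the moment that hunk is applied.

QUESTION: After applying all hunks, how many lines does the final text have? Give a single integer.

Hunk 1: at line 2 remove [wnv,kyadm,uha] add [ddlqx,hgsgi] -> 8 lines: zuef ywjy ddlqx hgsgi mdoam qav vjona dsc
Hunk 2: at line 4 remove [mdoam] add [nmyul] -> 8 lines: zuef ywjy ddlqx hgsgi nmyul qav vjona dsc
Hunk 3: at line 1 remove [ywjy,ddlqx,hgsgi] add [skbqe] -> 6 lines: zuef skbqe nmyul qav vjona dsc
Hunk 4: at line 1 remove [nmyul,qav] add [kza,aen] -> 6 lines: zuef skbqe kza aen vjona dsc
Final line count: 6

Answer: 6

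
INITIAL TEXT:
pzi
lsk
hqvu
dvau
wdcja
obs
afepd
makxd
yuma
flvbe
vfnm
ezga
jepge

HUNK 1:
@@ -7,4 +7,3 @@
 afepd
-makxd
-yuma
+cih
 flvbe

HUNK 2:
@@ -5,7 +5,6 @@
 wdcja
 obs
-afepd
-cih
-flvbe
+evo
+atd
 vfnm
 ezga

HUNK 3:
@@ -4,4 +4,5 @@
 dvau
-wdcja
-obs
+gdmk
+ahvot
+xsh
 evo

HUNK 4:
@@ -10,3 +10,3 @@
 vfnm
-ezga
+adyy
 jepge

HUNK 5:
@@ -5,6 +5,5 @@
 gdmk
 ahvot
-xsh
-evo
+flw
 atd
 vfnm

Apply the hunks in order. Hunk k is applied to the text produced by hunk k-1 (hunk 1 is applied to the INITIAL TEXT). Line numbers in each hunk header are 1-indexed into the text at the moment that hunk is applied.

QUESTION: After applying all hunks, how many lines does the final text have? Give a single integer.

Hunk 1: at line 7 remove [makxd,yuma] add [cih] -> 12 lines: pzi lsk hqvu dvau wdcja obs afepd cih flvbe vfnm ezga jepge
Hunk 2: at line 5 remove [afepd,cih,flvbe] add [evo,atd] -> 11 lines: pzi lsk hqvu dvau wdcja obs evo atd vfnm ezga jepge
Hunk 3: at line 4 remove [wdcja,obs] add [gdmk,ahvot,xsh] -> 12 lines: pzi lsk hqvu dvau gdmk ahvot xsh evo atd vfnm ezga jepge
Hunk 4: at line 10 remove [ezga] add [adyy] -> 12 lines: pzi lsk hqvu dvau gdmk ahvot xsh evo atd vfnm adyy jepge
Hunk 5: at line 5 remove [xsh,evo] add [flw] -> 11 lines: pzi lsk hqvu dvau gdmk ahvot flw atd vfnm adyy jepge
Final line count: 11

Answer: 11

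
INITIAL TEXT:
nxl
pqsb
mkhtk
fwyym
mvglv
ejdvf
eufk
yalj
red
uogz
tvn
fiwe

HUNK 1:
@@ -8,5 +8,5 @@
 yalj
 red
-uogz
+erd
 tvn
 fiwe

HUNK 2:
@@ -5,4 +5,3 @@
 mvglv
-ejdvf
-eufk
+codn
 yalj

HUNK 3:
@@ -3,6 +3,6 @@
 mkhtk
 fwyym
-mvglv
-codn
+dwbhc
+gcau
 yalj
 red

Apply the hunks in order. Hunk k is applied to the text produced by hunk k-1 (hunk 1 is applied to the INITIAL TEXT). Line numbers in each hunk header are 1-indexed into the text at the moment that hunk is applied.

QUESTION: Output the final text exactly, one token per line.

Hunk 1: at line 8 remove [uogz] add [erd] -> 12 lines: nxl pqsb mkhtk fwyym mvglv ejdvf eufk yalj red erd tvn fiwe
Hunk 2: at line 5 remove [ejdvf,eufk] add [codn] -> 11 lines: nxl pqsb mkhtk fwyym mvglv codn yalj red erd tvn fiwe
Hunk 3: at line 3 remove [mvglv,codn] add [dwbhc,gcau] -> 11 lines: nxl pqsb mkhtk fwyym dwbhc gcau yalj red erd tvn fiwe

Answer: nxl
pqsb
mkhtk
fwyym
dwbhc
gcau
yalj
red
erd
tvn
fiwe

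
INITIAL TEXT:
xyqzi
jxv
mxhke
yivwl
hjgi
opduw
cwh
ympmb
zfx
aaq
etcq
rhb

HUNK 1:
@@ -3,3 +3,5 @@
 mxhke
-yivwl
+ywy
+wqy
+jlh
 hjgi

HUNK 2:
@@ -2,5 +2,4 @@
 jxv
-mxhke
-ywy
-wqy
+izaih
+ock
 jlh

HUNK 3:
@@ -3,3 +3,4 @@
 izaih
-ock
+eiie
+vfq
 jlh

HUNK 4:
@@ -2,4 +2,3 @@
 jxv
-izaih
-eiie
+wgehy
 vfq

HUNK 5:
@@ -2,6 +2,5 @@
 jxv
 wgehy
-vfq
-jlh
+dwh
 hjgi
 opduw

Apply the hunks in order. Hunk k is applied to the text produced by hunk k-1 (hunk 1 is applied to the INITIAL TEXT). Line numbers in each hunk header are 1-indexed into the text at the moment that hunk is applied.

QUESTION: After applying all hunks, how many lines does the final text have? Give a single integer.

Answer: 12

Derivation:
Hunk 1: at line 3 remove [yivwl] add [ywy,wqy,jlh] -> 14 lines: xyqzi jxv mxhke ywy wqy jlh hjgi opduw cwh ympmb zfx aaq etcq rhb
Hunk 2: at line 2 remove [mxhke,ywy,wqy] add [izaih,ock] -> 13 lines: xyqzi jxv izaih ock jlh hjgi opduw cwh ympmb zfx aaq etcq rhb
Hunk 3: at line 3 remove [ock] add [eiie,vfq] -> 14 lines: xyqzi jxv izaih eiie vfq jlh hjgi opduw cwh ympmb zfx aaq etcq rhb
Hunk 4: at line 2 remove [izaih,eiie] add [wgehy] -> 13 lines: xyqzi jxv wgehy vfq jlh hjgi opduw cwh ympmb zfx aaq etcq rhb
Hunk 5: at line 2 remove [vfq,jlh] add [dwh] -> 12 lines: xyqzi jxv wgehy dwh hjgi opduw cwh ympmb zfx aaq etcq rhb
Final line count: 12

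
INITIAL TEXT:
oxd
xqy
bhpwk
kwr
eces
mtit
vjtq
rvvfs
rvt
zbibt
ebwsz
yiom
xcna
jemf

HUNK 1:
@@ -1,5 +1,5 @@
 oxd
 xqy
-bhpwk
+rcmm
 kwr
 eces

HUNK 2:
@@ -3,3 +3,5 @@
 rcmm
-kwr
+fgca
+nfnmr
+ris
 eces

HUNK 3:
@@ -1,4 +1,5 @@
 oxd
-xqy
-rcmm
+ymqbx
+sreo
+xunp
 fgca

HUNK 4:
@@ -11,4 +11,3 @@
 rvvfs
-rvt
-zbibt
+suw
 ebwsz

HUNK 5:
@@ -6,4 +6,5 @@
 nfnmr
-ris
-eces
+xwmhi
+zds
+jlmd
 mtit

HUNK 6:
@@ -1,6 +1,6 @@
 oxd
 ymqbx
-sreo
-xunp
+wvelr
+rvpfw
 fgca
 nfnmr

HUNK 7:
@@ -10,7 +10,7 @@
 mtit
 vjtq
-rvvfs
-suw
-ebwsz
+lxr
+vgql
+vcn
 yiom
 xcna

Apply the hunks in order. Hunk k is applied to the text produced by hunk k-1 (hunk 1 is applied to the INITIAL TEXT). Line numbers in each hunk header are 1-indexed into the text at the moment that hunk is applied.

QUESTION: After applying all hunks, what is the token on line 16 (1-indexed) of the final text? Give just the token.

Answer: xcna

Derivation:
Hunk 1: at line 1 remove [bhpwk] add [rcmm] -> 14 lines: oxd xqy rcmm kwr eces mtit vjtq rvvfs rvt zbibt ebwsz yiom xcna jemf
Hunk 2: at line 3 remove [kwr] add [fgca,nfnmr,ris] -> 16 lines: oxd xqy rcmm fgca nfnmr ris eces mtit vjtq rvvfs rvt zbibt ebwsz yiom xcna jemf
Hunk 3: at line 1 remove [xqy,rcmm] add [ymqbx,sreo,xunp] -> 17 lines: oxd ymqbx sreo xunp fgca nfnmr ris eces mtit vjtq rvvfs rvt zbibt ebwsz yiom xcna jemf
Hunk 4: at line 11 remove [rvt,zbibt] add [suw] -> 16 lines: oxd ymqbx sreo xunp fgca nfnmr ris eces mtit vjtq rvvfs suw ebwsz yiom xcna jemf
Hunk 5: at line 6 remove [ris,eces] add [xwmhi,zds,jlmd] -> 17 lines: oxd ymqbx sreo xunp fgca nfnmr xwmhi zds jlmd mtit vjtq rvvfs suw ebwsz yiom xcna jemf
Hunk 6: at line 1 remove [sreo,xunp] add [wvelr,rvpfw] -> 17 lines: oxd ymqbx wvelr rvpfw fgca nfnmr xwmhi zds jlmd mtit vjtq rvvfs suw ebwsz yiom xcna jemf
Hunk 7: at line 10 remove [rvvfs,suw,ebwsz] add [lxr,vgql,vcn] -> 17 lines: oxd ymqbx wvelr rvpfw fgca nfnmr xwmhi zds jlmd mtit vjtq lxr vgql vcn yiom xcna jemf
Final line 16: xcna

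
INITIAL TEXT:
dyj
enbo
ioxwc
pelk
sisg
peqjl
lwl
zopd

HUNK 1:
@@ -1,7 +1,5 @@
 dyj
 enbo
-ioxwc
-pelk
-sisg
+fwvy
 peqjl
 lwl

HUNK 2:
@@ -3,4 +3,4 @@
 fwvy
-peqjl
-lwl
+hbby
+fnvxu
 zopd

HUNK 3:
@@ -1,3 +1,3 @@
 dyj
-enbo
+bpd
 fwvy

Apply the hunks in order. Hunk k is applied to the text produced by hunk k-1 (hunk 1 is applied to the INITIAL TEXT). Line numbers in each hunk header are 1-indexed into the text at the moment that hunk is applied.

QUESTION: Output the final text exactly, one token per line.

Answer: dyj
bpd
fwvy
hbby
fnvxu
zopd

Derivation:
Hunk 1: at line 1 remove [ioxwc,pelk,sisg] add [fwvy] -> 6 lines: dyj enbo fwvy peqjl lwl zopd
Hunk 2: at line 3 remove [peqjl,lwl] add [hbby,fnvxu] -> 6 lines: dyj enbo fwvy hbby fnvxu zopd
Hunk 3: at line 1 remove [enbo] add [bpd] -> 6 lines: dyj bpd fwvy hbby fnvxu zopd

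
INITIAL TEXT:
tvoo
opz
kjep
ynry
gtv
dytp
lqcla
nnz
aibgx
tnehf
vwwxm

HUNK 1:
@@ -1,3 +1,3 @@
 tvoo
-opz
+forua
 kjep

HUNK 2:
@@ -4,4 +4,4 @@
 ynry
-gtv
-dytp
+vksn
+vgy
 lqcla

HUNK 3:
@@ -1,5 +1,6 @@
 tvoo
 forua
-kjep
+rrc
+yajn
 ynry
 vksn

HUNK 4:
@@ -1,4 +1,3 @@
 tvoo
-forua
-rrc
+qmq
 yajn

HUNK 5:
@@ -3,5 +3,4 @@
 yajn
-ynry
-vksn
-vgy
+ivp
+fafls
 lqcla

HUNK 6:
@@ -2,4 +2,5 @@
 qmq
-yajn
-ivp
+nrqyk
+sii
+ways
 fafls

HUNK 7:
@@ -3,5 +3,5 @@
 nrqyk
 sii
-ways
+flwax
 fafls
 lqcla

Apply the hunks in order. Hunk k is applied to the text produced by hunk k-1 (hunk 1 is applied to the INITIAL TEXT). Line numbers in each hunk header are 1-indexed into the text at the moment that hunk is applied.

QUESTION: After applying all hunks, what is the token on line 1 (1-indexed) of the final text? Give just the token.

Hunk 1: at line 1 remove [opz] add [forua] -> 11 lines: tvoo forua kjep ynry gtv dytp lqcla nnz aibgx tnehf vwwxm
Hunk 2: at line 4 remove [gtv,dytp] add [vksn,vgy] -> 11 lines: tvoo forua kjep ynry vksn vgy lqcla nnz aibgx tnehf vwwxm
Hunk 3: at line 1 remove [kjep] add [rrc,yajn] -> 12 lines: tvoo forua rrc yajn ynry vksn vgy lqcla nnz aibgx tnehf vwwxm
Hunk 4: at line 1 remove [forua,rrc] add [qmq] -> 11 lines: tvoo qmq yajn ynry vksn vgy lqcla nnz aibgx tnehf vwwxm
Hunk 5: at line 3 remove [ynry,vksn,vgy] add [ivp,fafls] -> 10 lines: tvoo qmq yajn ivp fafls lqcla nnz aibgx tnehf vwwxm
Hunk 6: at line 2 remove [yajn,ivp] add [nrqyk,sii,ways] -> 11 lines: tvoo qmq nrqyk sii ways fafls lqcla nnz aibgx tnehf vwwxm
Hunk 7: at line 3 remove [ways] add [flwax] -> 11 lines: tvoo qmq nrqyk sii flwax fafls lqcla nnz aibgx tnehf vwwxm
Final line 1: tvoo

Answer: tvoo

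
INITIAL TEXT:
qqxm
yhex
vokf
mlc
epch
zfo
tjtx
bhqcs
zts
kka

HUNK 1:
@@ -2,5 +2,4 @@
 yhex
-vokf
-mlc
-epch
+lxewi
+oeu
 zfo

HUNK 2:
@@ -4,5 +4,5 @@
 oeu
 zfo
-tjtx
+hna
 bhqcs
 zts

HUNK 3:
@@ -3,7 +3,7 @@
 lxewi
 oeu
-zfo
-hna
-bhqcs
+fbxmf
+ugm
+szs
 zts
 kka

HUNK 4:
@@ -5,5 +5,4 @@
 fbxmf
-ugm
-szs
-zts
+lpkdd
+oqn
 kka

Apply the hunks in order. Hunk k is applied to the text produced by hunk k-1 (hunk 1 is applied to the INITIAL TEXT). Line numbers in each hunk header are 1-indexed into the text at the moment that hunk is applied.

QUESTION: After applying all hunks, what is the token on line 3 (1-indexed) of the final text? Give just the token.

Hunk 1: at line 2 remove [vokf,mlc,epch] add [lxewi,oeu] -> 9 lines: qqxm yhex lxewi oeu zfo tjtx bhqcs zts kka
Hunk 2: at line 4 remove [tjtx] add [hna] -> 9 lines: qqxm yhex lxewi oeu zfo hna bhqcs zts kka
Hunk 3: at line 3 remove [zfo,hna,bhqcs] add [fbxmf,ugm,szs] -> 9 lines: qqxm yhex lxewi oeu fbxmf ugm szs zts kka
Hunk 4: at line 5 remove [ugm,szs,zts] add [lpkdd,oqn] -> 8 lines: qqxm yhex lxewi oeu fbxmf lpkdd oqn kka
Final line 3: lxewi

Answer: lxewi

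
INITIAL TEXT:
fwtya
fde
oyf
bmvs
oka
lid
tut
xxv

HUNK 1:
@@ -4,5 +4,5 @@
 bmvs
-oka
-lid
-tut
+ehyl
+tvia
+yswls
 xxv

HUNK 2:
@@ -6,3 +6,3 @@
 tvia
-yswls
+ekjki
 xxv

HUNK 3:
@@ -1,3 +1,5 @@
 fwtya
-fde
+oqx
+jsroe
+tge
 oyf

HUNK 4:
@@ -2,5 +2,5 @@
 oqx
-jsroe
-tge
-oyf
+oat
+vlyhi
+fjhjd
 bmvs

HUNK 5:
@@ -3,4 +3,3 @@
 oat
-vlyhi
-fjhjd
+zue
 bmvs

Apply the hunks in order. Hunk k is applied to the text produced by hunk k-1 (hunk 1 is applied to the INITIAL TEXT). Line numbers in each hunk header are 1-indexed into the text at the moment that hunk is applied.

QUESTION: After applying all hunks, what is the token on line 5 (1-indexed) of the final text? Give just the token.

Answer: bmvs

Derivation:
Hunk 1: at line 4 remove [oka,lid,tut] add [ehyl,tvia,yswls] -> 8 lines: fwtya fde oyf bmvs ehyl tvia yswls xxv
Hunk 2: at line 6 remove [yswls] add [ekjki] -> 8 lines: fwtya fde oyf bmvs ehyl tvia ekjki xxv
Hunk 3: at line 1 remove [fde] add [oqx,jsroe,tge] -> 10 lines: fwtya oqx jsroe tge oyf bmvs ehyl tvia ekjki xxv
Hunk 4: at line 2 remove [jsroe,tge,oyf] add [oat,vlyhi,fjhjd] -> 10 lines: fwtya oqx oat vlyhi fjhjd bmvs ehyl tvia ekjki xxv
Hunk 5: at line 3 remove [vlyhi,fjhjd] add [zue] -> 9 lines: fwtya oqx oat zue bmvs ehyl tvia ekjki xxv
Final line 5: bmvs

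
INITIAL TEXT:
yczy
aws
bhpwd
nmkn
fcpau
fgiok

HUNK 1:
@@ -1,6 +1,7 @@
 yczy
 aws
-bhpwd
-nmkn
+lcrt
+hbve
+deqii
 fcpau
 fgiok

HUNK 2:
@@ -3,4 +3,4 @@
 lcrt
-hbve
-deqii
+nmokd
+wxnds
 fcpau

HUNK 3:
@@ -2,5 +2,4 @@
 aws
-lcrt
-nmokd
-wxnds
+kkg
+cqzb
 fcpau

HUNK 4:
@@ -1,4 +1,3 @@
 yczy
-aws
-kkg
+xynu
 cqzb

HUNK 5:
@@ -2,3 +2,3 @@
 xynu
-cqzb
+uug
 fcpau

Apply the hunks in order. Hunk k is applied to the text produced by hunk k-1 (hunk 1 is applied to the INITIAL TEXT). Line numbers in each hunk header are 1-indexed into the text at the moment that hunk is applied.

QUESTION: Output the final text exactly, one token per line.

Answer: yczy
xynu
uug
fcpau
fgiok

Derivation:
Hunk 1: at line 1 remove [bhpwd,nmkn] add [lcrt,hbve,deqii] -> 7 lines: yczy aws lcrt hbve deqii fcpau fgiok
Hunk 2: at line 3 remove [hbve,deqii] add [nmokd,wxnds] -> 7 lines: yczy aws lcrt nmokd wxnds fcpau fgiok
Hunk 3: at line 2 remove [lcrt,nmokd,wxnds] add [kkg,cqzb] -> 6 lines: yczy aws kkg cqzb fcpau fgiok
Hunk 4: at line 1 remove [aws,kkg] add [xynu] -> 5 lines: yczy xynu cqzb fcpau fgiok
Hunk 5: at line 2 remove [cqzb] add [uug] -> 5 lines: yczy xynu uug fcpau fgiok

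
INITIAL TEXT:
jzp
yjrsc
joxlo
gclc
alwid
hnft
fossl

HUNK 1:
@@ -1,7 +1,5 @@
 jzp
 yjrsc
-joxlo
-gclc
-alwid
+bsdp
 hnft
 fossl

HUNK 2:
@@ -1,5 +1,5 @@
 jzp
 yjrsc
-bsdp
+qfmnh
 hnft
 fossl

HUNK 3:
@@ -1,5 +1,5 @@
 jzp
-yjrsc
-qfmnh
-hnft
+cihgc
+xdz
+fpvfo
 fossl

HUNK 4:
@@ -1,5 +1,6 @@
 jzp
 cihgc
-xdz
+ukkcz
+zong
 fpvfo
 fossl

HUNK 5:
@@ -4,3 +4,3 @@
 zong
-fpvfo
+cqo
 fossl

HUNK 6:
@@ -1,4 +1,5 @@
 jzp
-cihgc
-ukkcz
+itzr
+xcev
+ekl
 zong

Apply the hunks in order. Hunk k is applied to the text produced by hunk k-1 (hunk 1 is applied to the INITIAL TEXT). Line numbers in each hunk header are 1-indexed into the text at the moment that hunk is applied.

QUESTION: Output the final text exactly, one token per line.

Hunk 1: at line 1 remove [joxlo,gclc,alwid] add [bsdp] -> 5 lines: jzp yjrsc bsdp hnft fossl
Hunk 2: at line 1 remove [bsdp] add [qfmnh] -> 5 lines: jzp yjrsc qfmnh hnft fossl
Hunk 3: at line 1 remove [yjrsc,qfmnh,hnft] add [cihgc,xdz,fpvfo] -> 5 lines: jzp cihgc xdz fpvfo fossl
Hunk 4: at line 1 remove [xdz] add [ukkcz,zong] -> 6 lines: jzp cihgc ukkcz zong fpvfo fossl
Hunk 5: at line 4 remove [fpvfo] add [cqo] -> 6 lines: jzp cihgc ukkcz zong cqo fossl
Hunk 6: at line 1 remove [cihgc,ukkcz] add [itzr,xcev,ekl] -> 7 lines: jzp itzr xcev ekl zong cqo fossl

Answer: jzp
itzr
xcev
ekl
zong
cqo
fossl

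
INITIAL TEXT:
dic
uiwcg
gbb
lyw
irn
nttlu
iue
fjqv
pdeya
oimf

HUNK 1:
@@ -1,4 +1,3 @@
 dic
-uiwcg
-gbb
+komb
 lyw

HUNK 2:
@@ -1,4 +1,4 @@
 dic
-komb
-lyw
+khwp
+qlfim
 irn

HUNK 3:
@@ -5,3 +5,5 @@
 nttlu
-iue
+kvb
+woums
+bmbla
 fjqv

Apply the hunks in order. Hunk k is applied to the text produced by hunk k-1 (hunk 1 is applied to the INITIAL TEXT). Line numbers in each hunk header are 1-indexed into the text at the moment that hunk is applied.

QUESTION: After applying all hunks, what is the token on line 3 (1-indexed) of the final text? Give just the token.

Answer: qlfim

Derivation:
Hunk 1: at line 1 remove [uiwcg,gbb] add [komb] -> 9 lines: dic komb lyw irn nttlu iue fjqv pdeya oimf
Hunk 2: at line 1 remove [komb,lyw] add [khwp,qlfim] -> 9 lines: dic khwp qlfim irn nttlu iue fjqv pdeya oimf
Hunk 3: at line 5 remove [iue] add [kvb,woums,bmbla] -> 11 lines: dic khwp qlfim irn nttlu kvb woums bmbla fjqv pdeya oimf
Final line 3: qlfim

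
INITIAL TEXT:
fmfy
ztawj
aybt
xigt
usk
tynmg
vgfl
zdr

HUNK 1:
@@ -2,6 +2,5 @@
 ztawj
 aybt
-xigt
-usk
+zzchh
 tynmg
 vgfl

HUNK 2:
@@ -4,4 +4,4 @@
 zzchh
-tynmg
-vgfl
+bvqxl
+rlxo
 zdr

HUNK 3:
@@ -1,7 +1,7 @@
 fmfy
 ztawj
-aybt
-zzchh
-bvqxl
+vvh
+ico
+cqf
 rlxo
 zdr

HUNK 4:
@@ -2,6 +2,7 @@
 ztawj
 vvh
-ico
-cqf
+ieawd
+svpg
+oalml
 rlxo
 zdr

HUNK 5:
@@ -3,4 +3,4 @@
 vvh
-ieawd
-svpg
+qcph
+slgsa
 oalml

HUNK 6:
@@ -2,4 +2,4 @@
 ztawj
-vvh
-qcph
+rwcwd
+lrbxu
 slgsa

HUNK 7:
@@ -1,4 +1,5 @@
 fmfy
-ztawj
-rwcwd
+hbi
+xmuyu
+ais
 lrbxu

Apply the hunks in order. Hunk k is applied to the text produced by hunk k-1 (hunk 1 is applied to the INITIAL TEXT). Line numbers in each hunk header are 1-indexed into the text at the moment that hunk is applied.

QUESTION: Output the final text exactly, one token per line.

Answer: fmfy
hbi
xmuyu
ais
lrbxu
slgsa
oalml
rlxo
zdr

Derivation:
Hunk 1: at line 2 remove [xigt,usk] add [zzchh] -> 7 lines: fmfy ztawj aybt zzchh tynmg vgfl zdr
Hunk 2: at line 4 remove [tynmg,vgfl] add [bvqxl,rlxo] -> 7 lines: fmfy ztawj aybt zzchh bvqxl rlxo zdr
Hunk 3: at line 1 remove [aybt,zzchh,bvqxl] add [vvh,ico,cqf] -> 7 lines: fmfy ztawj vvh ico cqf rlxo zdr
Hunk 4: at line 2 remove [ico,cqf] add [ieawd,svpg,oalml] -> 8 lines: fmfy ztawj vvh ieawd svpg oalml rlxo zdr
Hunk 5: at line 3 remove [ieawd,svpg] add [qcph,slgsa] -> 8 lines: fmfy ztawj vvh qcph slgsa oalml rlxo zdr
Hunk 6: at line 2 remove [vvh,qcph] add [rwcwd,lrbxu] -> 8 lines: fmfy ztawj rwcwd lrbxu slgsa oalml rlxo zdr
Hunk 7: at line 1 remove [ztawj,rwcwd] add [hbi,xmuyu,ais] -> 9 lines: fmfy hbi xmuyu ais lrbxu slgsa oalml rlxo zdr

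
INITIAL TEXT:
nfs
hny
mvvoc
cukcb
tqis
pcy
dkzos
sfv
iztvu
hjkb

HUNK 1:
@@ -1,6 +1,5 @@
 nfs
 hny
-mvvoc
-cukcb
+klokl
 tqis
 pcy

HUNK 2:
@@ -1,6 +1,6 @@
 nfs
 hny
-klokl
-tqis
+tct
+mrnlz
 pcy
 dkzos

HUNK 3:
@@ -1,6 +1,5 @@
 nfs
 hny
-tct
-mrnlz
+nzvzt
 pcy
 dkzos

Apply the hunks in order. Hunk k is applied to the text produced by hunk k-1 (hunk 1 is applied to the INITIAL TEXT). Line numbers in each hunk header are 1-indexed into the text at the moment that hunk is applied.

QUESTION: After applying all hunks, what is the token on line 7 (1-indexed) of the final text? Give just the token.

Hunk 1: at line 1 remove [mvvoc,cukcb] add [klokl] -> 9 lines: nfs hny klokl tqis pcy dkzos sfv iztvu hjkb
Hunk 2: at line 1 remove [klokl,tqis] add [tct,mrnlz] -> 9 lines: nfs hny tct mrnlz pcy dkzos sfv iztvu hjkb
Hunk 3: at line 1 remove [tct,mrnlz] add [nzvzt] -> 8 lines: nfs hny nzvzt pcy dkzos sfv iztvu hjkb
Final line 7: iztvu

Answer: iztvu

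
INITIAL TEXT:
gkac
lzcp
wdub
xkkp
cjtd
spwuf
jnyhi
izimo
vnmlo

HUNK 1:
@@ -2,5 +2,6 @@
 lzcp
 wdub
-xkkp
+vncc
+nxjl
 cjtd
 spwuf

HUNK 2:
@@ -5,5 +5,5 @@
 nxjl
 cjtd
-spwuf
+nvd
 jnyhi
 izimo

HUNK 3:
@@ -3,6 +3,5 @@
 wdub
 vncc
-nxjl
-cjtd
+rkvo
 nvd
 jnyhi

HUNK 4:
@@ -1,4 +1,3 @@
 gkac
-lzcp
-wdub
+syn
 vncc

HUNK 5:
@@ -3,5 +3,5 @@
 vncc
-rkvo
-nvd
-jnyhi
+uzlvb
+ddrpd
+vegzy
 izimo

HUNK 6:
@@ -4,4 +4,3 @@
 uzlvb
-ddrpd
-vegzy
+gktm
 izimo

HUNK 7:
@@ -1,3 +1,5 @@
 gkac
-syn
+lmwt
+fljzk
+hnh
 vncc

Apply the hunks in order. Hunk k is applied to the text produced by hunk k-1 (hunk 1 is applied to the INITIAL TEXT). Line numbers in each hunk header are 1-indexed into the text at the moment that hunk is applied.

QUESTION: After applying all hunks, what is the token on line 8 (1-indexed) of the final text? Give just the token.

Answer: izimo

Derivation:
Hunk 1: at line 2 remove [xkkp] add [vncc,nxjl] -> 10 lines: gkac lzcp wdub vncc nxjl cjtd spwuf jnyhi izimo vnmlo
Hunk 2: at line 5 remove [spwuf] add [nvd] -> 10 lines: gkac lzcp wdub vncc nxjl cjtd nvd jnyhi izimo vnmlo
Hunk 3: at line 3 remove [nxjl,cjtd] add [rkvo] -> 9 lines: gkac lzcp wdub vncc rkvo nvd jnyhi izimo vnmlo
Hunk 4: at line 1 remove [lzcp,wdub] add [syn] -> 8 lines: gkac syn vncc rkvo nvd jnyhi izimo vnmlo
Hunk 5: at line 3 remove [rkvo,nvd,jnyhi] add [uzlvb,ddrpd,vegzy] -> 8 lines: gkac syn vncc uzlvb ddrpd vegzy izimo vnmlo
Hunk 6: at line 4 remove [ddrpd,vegzy] add [gktm] -> 7 lines: gkac syn vncc uzlvb gktm izimo vnmlo
Hunk 7: at line 1 remove [syn] add [lmwt,fljzk,hnh] -> 9 lines: gkac lmwt fljzk hnh vncc uzlvb gktm izimo vnmlo
Final line 8: izimo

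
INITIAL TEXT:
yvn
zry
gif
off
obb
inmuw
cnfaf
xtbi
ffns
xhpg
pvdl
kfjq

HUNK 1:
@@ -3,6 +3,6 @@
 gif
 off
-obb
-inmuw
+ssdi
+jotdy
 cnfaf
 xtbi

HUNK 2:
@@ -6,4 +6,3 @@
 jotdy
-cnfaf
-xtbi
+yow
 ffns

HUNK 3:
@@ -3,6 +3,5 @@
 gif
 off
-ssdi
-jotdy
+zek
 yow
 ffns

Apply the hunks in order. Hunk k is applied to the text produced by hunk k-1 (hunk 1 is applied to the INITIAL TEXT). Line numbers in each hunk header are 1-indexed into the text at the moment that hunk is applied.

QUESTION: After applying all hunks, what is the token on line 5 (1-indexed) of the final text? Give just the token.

Answer: zek

Derivation:
Hunk 1: at line 3 remove [obb,inmuw] add [ssdi,jotdy] -> 12 lines: yvn zry gif off ssdi jotdy cnfaf xtbi ffns xhpg pvdl kfjq
Hunk 2: at line 6 remove [cnfaf,xtbi] add [yow] -> 11 lines: yvn zry gif off ssdi jotdy yow ffns xhpg pvdl kfjq
Hunk 3: at line 3 remove [ssdi,jotdy] add [zek] -> 10 lines: yvn zry gif off zek yow ffns xhpg pvdl kfjq
Final line 5: zek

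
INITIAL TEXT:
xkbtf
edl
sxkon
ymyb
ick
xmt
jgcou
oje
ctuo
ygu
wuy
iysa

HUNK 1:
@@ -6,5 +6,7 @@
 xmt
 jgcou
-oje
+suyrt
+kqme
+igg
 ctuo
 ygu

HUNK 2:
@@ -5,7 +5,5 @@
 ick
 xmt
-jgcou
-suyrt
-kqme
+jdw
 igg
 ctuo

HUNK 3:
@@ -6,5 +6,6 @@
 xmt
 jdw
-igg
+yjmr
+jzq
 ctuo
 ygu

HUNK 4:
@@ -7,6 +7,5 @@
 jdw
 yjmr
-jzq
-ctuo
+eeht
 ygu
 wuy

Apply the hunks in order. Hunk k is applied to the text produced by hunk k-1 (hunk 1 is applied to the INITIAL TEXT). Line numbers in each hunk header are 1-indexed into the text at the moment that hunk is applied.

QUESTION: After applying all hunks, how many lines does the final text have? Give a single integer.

Answer: 12

Derivation:
Hunk 1: at line 6 remove [oje] add [suyrt,kqme,igg] -> 14 lines: xkbtf edl sxkon ymyb ick xmt jgcou suyrt kqme igg ctuo ygu wuy iysa
Hunk 2: at line 5 remove [jgcou,suyrt,kqme] add [jdw] -> 12 lines: xkbtf edl sxkon ymyb ick xmt jdw igg ctuo ygu wuy iysa
Hunk 3: at line 6 remove [igg] add [yjmr,jzq] -> 13 lines: xkbtf edl sxkon ymyb ick xmt jdw yjmr jzq ctuo ygu wuy iysa
Hunk 4: at line 7 remove [jzq,ctuo] add [eeht] -> 12 lines: xkbtf edl sxkon ymyb ick xmt jdw yjmr eeht ygu wuy iysa
Final line count: 12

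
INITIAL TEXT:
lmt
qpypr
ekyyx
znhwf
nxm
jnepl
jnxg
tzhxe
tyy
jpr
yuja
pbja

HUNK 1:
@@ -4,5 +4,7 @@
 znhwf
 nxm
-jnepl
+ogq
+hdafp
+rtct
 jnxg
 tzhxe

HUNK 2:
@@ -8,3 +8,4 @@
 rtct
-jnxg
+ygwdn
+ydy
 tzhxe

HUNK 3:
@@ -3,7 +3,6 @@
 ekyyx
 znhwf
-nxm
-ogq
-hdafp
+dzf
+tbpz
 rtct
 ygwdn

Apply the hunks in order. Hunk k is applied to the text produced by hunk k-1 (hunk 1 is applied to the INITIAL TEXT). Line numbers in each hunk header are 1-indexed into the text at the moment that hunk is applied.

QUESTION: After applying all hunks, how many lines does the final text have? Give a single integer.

Hunk 1: at line 4 remove [jnepl] add [ogq,hdafp,rtct] -> 14 lines: lmt qpypr ekyyx znhwf nxm ogq hdafp rtct jnxg tzhxe tyy jpr yuja pbja
Hunk 2: at line 8 remove [jnxg] add [ygwdn,ydy] -> 15 lines: lmt qpypr ekyyx znhwf nxm ogq hdafp rtct ygwdn ydy tzhxe tyy jpr yuja pbja
Hunk 3: at line 3 remove [nxm,ogq,hdafp] add [dzf,tbpz] -> 14 lines: lmt qpypr ekyyx znhwf dzf tbpz rtct ygwdn ydy tzhxe tyy jpr yuja pbja
Final line count: 14

Answer: 14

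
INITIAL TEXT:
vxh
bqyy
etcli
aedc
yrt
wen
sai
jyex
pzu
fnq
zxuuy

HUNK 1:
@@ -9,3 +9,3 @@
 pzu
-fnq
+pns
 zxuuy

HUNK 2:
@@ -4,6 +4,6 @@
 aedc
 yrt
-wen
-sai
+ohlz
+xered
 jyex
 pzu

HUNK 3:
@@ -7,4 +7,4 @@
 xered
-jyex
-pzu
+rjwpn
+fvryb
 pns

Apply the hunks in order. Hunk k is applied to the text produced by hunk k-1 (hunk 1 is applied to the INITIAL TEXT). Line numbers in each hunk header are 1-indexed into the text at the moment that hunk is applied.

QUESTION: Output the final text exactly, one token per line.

Answer: vxh
bqyy
etcli
aedc
yrt
ohlz
xered
rjwpn
fvryb
pns
zxuuy

Derivation:
Hunk 1: at line 9 remove [fnq] add [pns] -> 11 lines: vxh bqyy etcli aedc yrt wen sai jyex pzu pns zxuuy
Hunk 2: at line 4 remove [wen,sai] add [ohlz,xered] -> 11 lines: vxh bqyy etcli aedc yrt ohlz xered jyex pzu pns zxuuy
Hunk 3: at line 7 remove [jyex,pzu] add [rjwpn,fvryb] -> 11 lines: vxh bqyy etcli aedc yrt ohlz xered rjwpn fvryb pns zxuuy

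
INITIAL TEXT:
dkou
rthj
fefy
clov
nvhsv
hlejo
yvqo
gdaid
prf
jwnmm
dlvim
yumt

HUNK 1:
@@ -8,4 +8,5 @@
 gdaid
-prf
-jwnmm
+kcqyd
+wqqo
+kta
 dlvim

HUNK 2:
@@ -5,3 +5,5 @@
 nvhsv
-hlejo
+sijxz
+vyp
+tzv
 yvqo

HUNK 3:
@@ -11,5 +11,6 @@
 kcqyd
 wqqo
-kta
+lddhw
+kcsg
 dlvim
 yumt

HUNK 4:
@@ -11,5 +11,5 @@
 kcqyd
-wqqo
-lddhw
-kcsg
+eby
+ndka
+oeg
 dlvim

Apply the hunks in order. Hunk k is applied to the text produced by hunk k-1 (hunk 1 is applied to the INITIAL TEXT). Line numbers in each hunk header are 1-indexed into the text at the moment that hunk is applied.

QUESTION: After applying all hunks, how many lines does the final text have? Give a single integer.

Hunk 1: at line 8 remove [prf,jwnmm] add [kcqyd,wqqo,kta] -> 13 lines: dkou rthj fefy clov nvhsv hlejo yvqo gdaid kcqyd wqqo kta dlvim yumt
Hunk 2: at line 5 remove [hlejo] add [sijxz,vyp,tzv] -> 15 lines: dkou rthj fefy clov nvhsv sijxz vyp tzv yvqo gdaid kcqyd wqqo kta dlvim yumt
Hunk 3: at line 11 remove [kta] add [lddhw,kcsg] -> 16 lines: dkou rthj fefy clov nvhsv sijxz vyp tzv yvqo gdaid kcqyd wqqo lddhw kcsg dlvim yumt
Hunk 4: at line 11 remove [wqqo,lddhw,kcsg] add [eby,ndka,oeg] -> 16 lines: dkou rthj fefy clov nvhsv sijxz vyp tzv yvqo gdaid kcqyd eby ndka oeg dlvim yumt
Final line count: 16

Answer: 16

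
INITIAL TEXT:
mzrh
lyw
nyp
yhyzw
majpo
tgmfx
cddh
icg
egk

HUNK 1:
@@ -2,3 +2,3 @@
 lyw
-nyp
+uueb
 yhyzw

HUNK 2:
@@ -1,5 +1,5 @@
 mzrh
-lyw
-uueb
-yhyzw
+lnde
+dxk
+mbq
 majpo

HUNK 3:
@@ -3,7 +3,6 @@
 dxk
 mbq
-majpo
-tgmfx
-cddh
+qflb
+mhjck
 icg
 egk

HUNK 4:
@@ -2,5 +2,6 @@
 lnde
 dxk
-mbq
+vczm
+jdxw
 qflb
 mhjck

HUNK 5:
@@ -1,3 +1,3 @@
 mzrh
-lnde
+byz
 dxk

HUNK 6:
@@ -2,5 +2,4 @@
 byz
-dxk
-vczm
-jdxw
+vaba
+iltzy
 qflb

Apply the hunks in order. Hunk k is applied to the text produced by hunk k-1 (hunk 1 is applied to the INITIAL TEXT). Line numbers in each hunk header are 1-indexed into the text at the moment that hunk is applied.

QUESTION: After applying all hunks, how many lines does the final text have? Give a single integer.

Hunk 1: at line 2 remove [nyp] add [uueb] -> 9 lines: mzrh lyw uueb yhyzw majpo tgmfx cddh icg egk
Hunk 2: at line 1 remove [lyw,uueb,yhyzw] add [lnde,dxk,mbq] -> 9 lines: mzrh lnde dxk mbq majpo tgmfx cddh icg egk
Hunk 3: at line 3 remove [majpo,tgmfx,cddh] add [qflb,mhjck] -> 8 lines: mzrh lnde dxk mbq qflb mhjck icg egk
Hunk 4: at line 2 remove [mbq] add [vczm,jdxw] -> 9 lines: mzrh lnde dxk vczm jdxw qflb mhjck icg egk
Hunk 5: at line 1 remove [lnde] add [byz] -> 9 lines: mzrh byz dxk vczm jdxw qflb mhjck icg egk
Hunk 6: at line 2 remove [dxk,vczm,jdxw] add [vaba,iltzy] -> 8 lines: mzrh byz vaba iltzy qflb mhjck icg egk
Final line count: 8

Answer: 8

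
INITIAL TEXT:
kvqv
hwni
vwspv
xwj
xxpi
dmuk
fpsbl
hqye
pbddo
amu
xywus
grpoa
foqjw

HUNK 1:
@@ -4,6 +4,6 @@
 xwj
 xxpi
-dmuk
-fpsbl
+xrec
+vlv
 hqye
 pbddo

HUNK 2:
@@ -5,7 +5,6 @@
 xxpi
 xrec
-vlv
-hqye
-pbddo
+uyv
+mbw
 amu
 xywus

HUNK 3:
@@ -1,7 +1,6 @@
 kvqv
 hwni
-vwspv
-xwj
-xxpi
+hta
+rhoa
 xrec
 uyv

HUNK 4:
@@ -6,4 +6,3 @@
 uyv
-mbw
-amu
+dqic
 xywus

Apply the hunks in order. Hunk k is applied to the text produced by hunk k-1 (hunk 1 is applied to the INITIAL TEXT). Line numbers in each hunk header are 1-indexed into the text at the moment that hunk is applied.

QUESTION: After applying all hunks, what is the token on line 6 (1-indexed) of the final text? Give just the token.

Answer: uyv

Derivation:
Hunk 1: at line 4 remove [dmuk,fpsbl] add [xrec,vlv] -> 13 lines: kvqv hwni vwspv xwj xxpi xrec vlv hqye pbddo amu xywus grpoa foqjw
Hunk 2: at line 5 remove [vlv,hqye,pbddo] add [uyv,mbw] -> 12 lines: kvqv hwni vwspv xwj xxpi xrec uyv mbw amu xywus grpoa foqjw
Hunk 3: at line 1 remove [vwspv,xwj,xxpi] add [hta,rhoa] -> 11 lines: kvqv hwni hta rhoa xrec uyv mbw amu xywus grpoa foqjw
Hunk 4: at line 6 remove [mbw,amu] add [dqic] -> 10 lines: kvqv hwni hta rhoa xrec uyv dqic xywus grpoa foqjw
Final line 6: uyv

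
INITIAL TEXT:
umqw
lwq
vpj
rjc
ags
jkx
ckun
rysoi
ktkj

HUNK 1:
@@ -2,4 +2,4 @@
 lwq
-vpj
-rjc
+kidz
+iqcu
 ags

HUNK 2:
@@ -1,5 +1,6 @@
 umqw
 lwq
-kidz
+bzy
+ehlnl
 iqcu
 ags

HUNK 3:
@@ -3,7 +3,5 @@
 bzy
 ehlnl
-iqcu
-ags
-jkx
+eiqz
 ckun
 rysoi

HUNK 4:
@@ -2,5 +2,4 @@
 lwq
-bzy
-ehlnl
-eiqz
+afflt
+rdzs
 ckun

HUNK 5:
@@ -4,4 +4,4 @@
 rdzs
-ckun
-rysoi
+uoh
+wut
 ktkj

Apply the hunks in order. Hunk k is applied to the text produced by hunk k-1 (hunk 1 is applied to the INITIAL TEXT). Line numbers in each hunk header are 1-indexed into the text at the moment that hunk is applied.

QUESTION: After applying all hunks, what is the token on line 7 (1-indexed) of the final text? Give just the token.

Hunk 1: at line 2 remove [vpj,rjc] add [kidz,iqcu] -> 9 lines: umqw lwq kidz iqcu ags jkx ckun rysoi ktkj
Hunk 2: at line 1 remove [kidz] add [bzy,ehlnl] -> 10 lines: umqw lwq bzy ehlnl iqcu ags jkx ckun rysoi ktkj
Hunk 3: at line 3 remove [iqcu,ags,jkx] add [eiqz] -> 8 lines: umqw lwq bzy ehlnl eiqz ckun rysoi ktkj
Hunk 4: at line 2 remove [bzy,ehlnl,eiqz] add [afflt,rdzs] -> 7 lines: umqw lwq afflt rdzs ckun rysoi ktkj
Hunk 5: at line 4 remove [ckun,rysoi] add [uoh,wut] -> 7 lines: umqw lwq afflt rdzs uoh wut ktkj
Final line 7: ktkj

Answer: ktkj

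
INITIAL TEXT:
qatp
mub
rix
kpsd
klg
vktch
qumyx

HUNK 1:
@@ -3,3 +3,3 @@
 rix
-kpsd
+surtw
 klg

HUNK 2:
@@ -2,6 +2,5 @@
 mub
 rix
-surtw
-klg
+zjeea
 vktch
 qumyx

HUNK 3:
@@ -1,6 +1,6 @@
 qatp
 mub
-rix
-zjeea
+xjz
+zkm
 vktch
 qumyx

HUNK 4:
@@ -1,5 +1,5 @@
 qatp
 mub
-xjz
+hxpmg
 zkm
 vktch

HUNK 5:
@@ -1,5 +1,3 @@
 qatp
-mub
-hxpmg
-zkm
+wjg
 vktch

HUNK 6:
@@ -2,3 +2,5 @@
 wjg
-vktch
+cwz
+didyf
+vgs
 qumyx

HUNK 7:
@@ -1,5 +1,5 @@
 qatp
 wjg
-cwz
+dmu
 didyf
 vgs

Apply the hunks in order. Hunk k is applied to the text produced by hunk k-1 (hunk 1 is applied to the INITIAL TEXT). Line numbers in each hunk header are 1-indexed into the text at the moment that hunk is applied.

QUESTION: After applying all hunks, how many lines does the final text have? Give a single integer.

Answer: 6

Derivation:
Hunk 1: at line 3 remove [kpsd] add [surtw] -> 7 lines: qatp mub rix surtw klg vktch qumyx
Hunk 2: at line 2 remove [surtw,klg] add [zjeea] -> 6 lines: qatp mub rix zjeea vktch qumyx
Hunk 3: at line 1 remove [rix,zjeea] add [xjz,zkm] -> 6 lines: qatp mub xjz zkm vktch qumyx
Hunk 4: at line 1 remove [xjz] add [hxpmg] -> 6 lines: qatp mub hxpmg zkm vktch qumyx
Hunk 5: at line 1 remove [mub,hxpmg,zkm] add [wjg] -> 4 lines: qatp wjg vktch qumyx
Hunk 6: at line 2 remove [vktch] add [cwz,didyf,vgs] -> 6 lines: qatp wjg cwz didyf vgs qumyx
Hunk 7: at line 1 remove [cwz] add [dmu] -> 6 lines: qatp wjg dmu didyf vgs qumyx
Final line count: 6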